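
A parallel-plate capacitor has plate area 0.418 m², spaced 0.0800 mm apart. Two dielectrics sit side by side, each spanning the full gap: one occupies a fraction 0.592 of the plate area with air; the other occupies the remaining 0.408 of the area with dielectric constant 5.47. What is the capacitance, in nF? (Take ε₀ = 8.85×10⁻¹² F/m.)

Side-by-side slabs ⇒ two capacitors in parallel, each spanning the full gap.
C₁ = κ₁ε₀A₁/d = 1.00 × 8.85×10⁻¹² × 0.247 / 8.00×10⁻⁵ = 2.74×10⁻⁸ F.
C₂ = κ₂ε₀A₂/d = 5.47 × 8.85×10⁻¹² × 0.171 / 8.00×10⁻⁵ = 1.03×10⁻⁷ F.
C = C₁ + C₂ = 1.31×10⁻⁷ F.

131 nF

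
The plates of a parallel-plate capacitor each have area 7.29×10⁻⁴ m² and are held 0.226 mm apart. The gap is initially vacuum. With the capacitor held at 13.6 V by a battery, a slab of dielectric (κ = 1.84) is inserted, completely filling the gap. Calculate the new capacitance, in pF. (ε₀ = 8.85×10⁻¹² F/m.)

C ≈ 52.5 pF

Initially C₁ = ε₀A/d = 8.85×10⁻¹² × 7.29×10⁻⁴ / 2.26×10⁻⁴ = 2.85×10⁻¹¹ F.
C = κε₀A/d scales with κ, so C₂/C₁ = κ = 1.84.
C₂ = 1.84 × 2.85×10⁻¹¹ = 5.25×10⁻¹¹ F.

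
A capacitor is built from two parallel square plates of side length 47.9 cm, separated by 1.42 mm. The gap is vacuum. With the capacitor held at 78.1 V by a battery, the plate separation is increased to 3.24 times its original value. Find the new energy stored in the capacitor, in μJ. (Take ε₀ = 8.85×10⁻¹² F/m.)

A = (47.9 cm)² = 0.229 m².
Initially C₁ = ε₀A/d = 8.85×10⁻¹² × 0.229 / 1.42×10⁻³ = 1.43×10⁻⁹ F.
U₁ = 4.36×10⁻⁶ J.
Battery connected ⇒ V is held fixed. C₂ = 0.309 C₁ and U = ½CV², so U₂/U₁ = C₂/C₁ = 0.309.
U₂ = 0.309 × 4.36×10⁻⁶ = 1.35×10⁻⁶ J.

1.35 μJ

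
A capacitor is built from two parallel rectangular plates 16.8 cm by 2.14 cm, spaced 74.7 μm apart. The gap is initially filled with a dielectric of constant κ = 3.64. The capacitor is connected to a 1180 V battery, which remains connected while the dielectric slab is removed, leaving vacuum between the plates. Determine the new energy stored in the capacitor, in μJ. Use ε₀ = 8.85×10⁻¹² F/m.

297 μJ

A = 16.8 × 2.14 cm² = 3.60×10⁻³ m².
Initially C₁ = κε₀A/d = 3.64 × 8.85×10⁻¹² × 3.60×10⁻³ / 7.47×10⁻⁵ = 1.55×10⁻⁹ F.
U₁ = 1.08×10⁻³ J.
Battery connected ⇒ V is held fixed. C₂ = 0.275 C₁ and U = ½CV², so U₂/U₁ = C₂/C₁ = 0.275.
U₂ = 0.275 × 1.08×10⁻³ = 2.97×10⁻⁴ J.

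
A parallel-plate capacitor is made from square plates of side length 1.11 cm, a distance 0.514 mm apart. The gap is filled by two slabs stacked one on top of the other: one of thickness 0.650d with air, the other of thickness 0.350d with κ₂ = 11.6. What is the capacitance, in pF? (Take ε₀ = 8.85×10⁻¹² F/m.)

3.12 pF

A = (1.11 cm)² = 1.23×10⁻⁴ m².
Stacked slabs ⇒ two capacitors in series, each with the full plate area.
C₁ = κ₁ε₀A/d₁ = 1.00 × 8.85×10⁻¹² × 1.23×10⁻⁴ / 3.34×10⁻⁴ = 3.26×10⁻¹² F.
C₂ = κ₂ε₀A/d₂ = 11.6 × 8.85×10⁻¹² × 1.23×10⁻⁴ / 1.80×10⁻⁴ = 7.03×10⁻¹¹ F.
C = (1/C₁ + 1/C₂)⁻¹ = 3.12×10⁻¹² F.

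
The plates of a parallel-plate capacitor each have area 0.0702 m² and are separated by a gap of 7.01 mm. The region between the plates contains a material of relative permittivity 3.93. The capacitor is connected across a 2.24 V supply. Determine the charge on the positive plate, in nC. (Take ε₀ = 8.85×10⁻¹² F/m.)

Q ≈ 0.780 nC

C = κε₀A/d = 3.93 × 8.85×10⁻¹² × 7.02×10⁻² / 7.01×10⁻³ = 3.48×10⁻¹⁰ F.
Q = CV = 3.48×10⁻¹⁰ × 2.24 = 7.80×10⁻¹⁰ C.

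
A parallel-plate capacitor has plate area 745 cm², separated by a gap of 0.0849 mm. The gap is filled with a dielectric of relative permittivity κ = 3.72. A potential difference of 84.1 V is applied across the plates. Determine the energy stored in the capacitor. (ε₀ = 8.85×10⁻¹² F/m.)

A = 745 cm² = 7.45×10⁻² m².
C = κε₀A/d = 3.72 × 8.85×10⁻¹² × 7.45×10⁻² / 8.49×10⁻⁵ = 2.89×10⁻⁸ F.
U = ½CV² = ½ × 2.89×10⁻⁸ × (84.1)² = 1.02×10⁻⁴ J.

U ≈ 102 μJ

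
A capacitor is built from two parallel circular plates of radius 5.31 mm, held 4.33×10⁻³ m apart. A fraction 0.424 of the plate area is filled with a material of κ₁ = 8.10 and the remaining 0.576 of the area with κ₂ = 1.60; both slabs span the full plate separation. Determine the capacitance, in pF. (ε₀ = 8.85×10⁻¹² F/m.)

A = π(5.31 mm)² = 8.86×10⁻⁵ m².
Side-by-side slabs ⇒ two capacitors in parallel, each spanning the full gap.
C₁ = κ₁ε₀A₁/d = 8.10 × 8.85×10⁻¹² × 3.76×10⁻⁵ / 4.33×10⁻³ = 6.22×10⁻¹³ F.
C₂ = κ₂ε₀A₂/d = 1.60 × 8.85×10⁻¹² × 5.10×10⁻⁵ / 4.33×10⁻³ = 1.67×10⁻¹³ F.
C = C₁ + C₂ = 7.89×10⁻¹³ F.

C ≈ 0.789 pF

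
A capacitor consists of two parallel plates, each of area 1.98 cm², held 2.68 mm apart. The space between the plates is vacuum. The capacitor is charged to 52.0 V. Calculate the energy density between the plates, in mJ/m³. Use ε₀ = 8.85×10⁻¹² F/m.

1.67 mJ/m³

E = V/d = 52.0 / 2.68×10⁻³ = 1.94×10⁴ V/m.
u = ½ε₀E² = ½ × 8.85×10⁻¹² × (1.94×10⁴)² = 1.67×10⁻³ J/m³.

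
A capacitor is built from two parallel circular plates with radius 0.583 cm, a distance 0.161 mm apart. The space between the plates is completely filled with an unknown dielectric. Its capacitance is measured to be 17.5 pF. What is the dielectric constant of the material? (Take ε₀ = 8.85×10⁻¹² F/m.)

A = π(0.583 cm)² = 1.07×10⁻⁴ m².
κ = Cd/(ε₀A) = 1.75×10⁻¹¹ × 1.61×10⁻⁴ / (8.85×10⁻¹² × 1.07×10⁻⁴) = 2.98.

2.98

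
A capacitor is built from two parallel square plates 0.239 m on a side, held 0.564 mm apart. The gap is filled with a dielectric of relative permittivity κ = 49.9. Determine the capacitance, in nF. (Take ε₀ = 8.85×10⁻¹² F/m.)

C ≈ 44.7 nF

A = (0.239 m)² = 5.71×10⁻² m².
C = κε₀A/d = 49.9 × 8.85×10⁻¹² × 5.71×10⁻² / 5.64×10⁻⁴ = 4.47×10⁻⁸ F.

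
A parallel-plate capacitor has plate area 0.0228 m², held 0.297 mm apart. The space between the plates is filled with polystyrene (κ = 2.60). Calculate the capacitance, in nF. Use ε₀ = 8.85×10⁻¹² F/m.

C = κε₀A/d = 2.60 × 8.85×10⁻¹² × 2.28×10⁻² / 2.97×10⁻⁴ = 1.77×10⁻⁹ F.

C ≈ 1.77 nF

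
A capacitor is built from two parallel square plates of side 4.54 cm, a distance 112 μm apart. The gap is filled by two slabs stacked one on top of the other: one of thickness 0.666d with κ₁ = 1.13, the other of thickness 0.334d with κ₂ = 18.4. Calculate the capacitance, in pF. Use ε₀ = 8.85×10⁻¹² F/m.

A = (4.54 cm)² = 2.06×10⁻³ m².
Stacked slabs ⇒ two capacitors in series, each with the full plate area.
C₁ = κ₁ε₀A/d₁ = 1.13 × 8.85×10⁻¹² × 2.06×10⁻³ / 7.46×10⁻⁵ = 2.76×10⁻¹⁰ F.
C₂ = κ₂ε₀A/d₂ = 18.4 × 8.85×10⁻¹² × 2.06×10⁻³ / 3.74×10⁻⁵ = 8.97×10⁻⁹ F.
C = (1/C₁ + 1/C₂)⁻¹ = 2.68×10⁻¹⁰ F.

268 pF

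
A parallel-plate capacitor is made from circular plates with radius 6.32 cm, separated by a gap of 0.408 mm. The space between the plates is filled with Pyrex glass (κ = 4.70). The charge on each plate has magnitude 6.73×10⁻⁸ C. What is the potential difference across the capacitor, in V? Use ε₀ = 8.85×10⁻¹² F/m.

A = π(6.32 cm)² = 1.25×10⁻² m².
C = κε₀A/d = 4.70 × 8.85×10⁻¹² × 1.25×10⁻² / 4.08×10⁻⁴ = 1.28×10⁻⁹ F.
V = Q/C = 6.73×10⁻⁸ / 1.28×10⁻⁹ = 52.6 V.

V ≈ 52.6 V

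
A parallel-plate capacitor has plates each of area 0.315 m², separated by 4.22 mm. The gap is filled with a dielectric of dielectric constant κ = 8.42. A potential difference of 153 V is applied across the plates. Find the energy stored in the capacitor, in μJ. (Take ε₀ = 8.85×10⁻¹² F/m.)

C = κε₀A/d = 8.42 × 8.85×10⁻¹² × 0.315 / 4.22×10⁻³ = 5.56×10⁻⁹ F.
U = ½CV² = ½ × 5.56×10⁻⁹ × (153)² = 6.51×10⁻⁵ J.

65.1 μJ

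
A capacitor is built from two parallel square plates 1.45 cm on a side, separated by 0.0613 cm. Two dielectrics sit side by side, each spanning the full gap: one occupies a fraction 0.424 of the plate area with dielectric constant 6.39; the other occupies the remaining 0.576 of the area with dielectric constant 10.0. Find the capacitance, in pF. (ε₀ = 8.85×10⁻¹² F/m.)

A = (1.45 cm)² = 2.10×10⁻⁴ m².
Side-by-side slabs ⇒ two capacitors in parallel, each spanning the full gap.
C₁ = κ₁ε₀A₁/d = 6.39 × 8.85×10⁻¹² × 8.91×10⁻⁵ / 6.13×10⁻⁴ = 8.22×10⁻¹² F.
C₂ = κ₂ε₀A₂/d = 10.0 × 8.85×10⁻¹² × 1.21×10⁻⁴ / 6.13×10⁻⁴ = 1.75×10⁻¹¹ F.
C = C₁ + C₂ = 2.57×10⁻¹¹ F.

25.7 pF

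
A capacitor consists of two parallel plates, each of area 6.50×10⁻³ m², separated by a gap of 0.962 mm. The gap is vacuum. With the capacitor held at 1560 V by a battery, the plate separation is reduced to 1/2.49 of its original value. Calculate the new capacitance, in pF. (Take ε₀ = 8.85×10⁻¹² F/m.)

C ≈ 149 pF

Initially C₁ = ε₀A/d = 8.85×10⁻¹² × 6.50×10⁻³ / 9.62×10⁻⁴ = 5.98×10⁻¹¹ F.
C = ε₀A/d scales as 1/d, so C₂/C₁ = d₁/d₂ = 2.49.
C₂ = 2.49 × 5.98×10⁻¹¹ = 1.49×10⁻¹⁰ F.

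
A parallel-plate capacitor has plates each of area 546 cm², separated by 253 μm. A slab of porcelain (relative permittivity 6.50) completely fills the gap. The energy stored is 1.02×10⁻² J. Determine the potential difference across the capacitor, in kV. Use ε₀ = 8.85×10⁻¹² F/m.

1.28 kV

A = 546 cm² = 5.46×10⁻² m².
C = κε₀A/d = 6.50 × 8.85×10⁻¹² × 5.46×10⁻² / 2.53×10⁻⁴ = 1.24×10⁻⁸ F.
V = √(2U/C) = √(2 × 1.02×10⁻² / 1.24×10⁻⁸) = 1.28×10³ V.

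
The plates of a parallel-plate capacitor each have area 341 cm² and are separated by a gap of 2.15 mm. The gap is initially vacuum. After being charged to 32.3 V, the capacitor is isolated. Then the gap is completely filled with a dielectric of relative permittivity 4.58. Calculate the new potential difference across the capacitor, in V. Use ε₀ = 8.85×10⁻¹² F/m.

A = 341 cm² = 3.41×10⁻² m².
Initially C₁ = ε₀A/d = 8.85×10⁻¹² × 3.41×10⁻² / 2.15×10⁻³ = 1.40×10⁻¹⁰ F.
V₁ = 32.3 V.
Isolated ⇒ Q is held fixed. C₂ = 4.58 C₁ and V = Q/C, so V₂/V₁ = C₁/C₂ = 0.218.
V₂ = 0.218 × 32.3 = 7.05 V.

V ≈ 7.05 V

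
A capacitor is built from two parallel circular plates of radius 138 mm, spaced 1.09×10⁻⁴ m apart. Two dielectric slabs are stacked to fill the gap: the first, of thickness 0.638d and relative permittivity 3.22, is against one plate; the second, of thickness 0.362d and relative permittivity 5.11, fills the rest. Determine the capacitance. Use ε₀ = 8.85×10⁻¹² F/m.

A = π(138 mm)² = 5.98×10⁻² m².
Stacked slabs ⇒ two capacitors in series, each with the full plate area.
C₁ = κ₁ε₀A/d₁ = 3.22 × 8.85×10⁻¹² × 5.98×10⁻² / 6.95×10⁻⁵ = 2.45×10⁻⁸ F.
C₂ = κ₂ε₀A/d₂ = 5.11 × 8.85×10⁻¹² × 5.98×10⁻² / 3.95×10⁻⁵ = 6.86×10⁻⁸ F.
C = (1/C₁ + 1/C₂)⁻¹ = 1.81×10⁻⁸ F.

18.1 nF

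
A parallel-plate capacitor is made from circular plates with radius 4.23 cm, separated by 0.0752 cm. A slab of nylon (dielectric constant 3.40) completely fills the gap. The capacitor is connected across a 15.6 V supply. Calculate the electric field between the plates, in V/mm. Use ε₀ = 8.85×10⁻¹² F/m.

E = V/d = 15.6 / 7.52×10⁻⁴ = 2.07×10⁴ V/m.

E ≈ 20.7 V/mm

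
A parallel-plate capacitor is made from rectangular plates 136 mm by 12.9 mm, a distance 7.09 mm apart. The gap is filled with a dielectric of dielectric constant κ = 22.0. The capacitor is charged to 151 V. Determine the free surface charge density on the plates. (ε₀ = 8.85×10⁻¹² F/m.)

σ ≈ 4.15 μC/m²

A = 136 × 12.9 mm² = 1.75×10⁻³ m².
C = κε₀A/d = 22.0 × 8.85×10⁻¹² × 1.75×10⁻³ / 7.09×10⁻³ = 4.82×10⁻¹¹ F.
σ = Q/A = CV/A = 4.82×10⁻¹¹ × 151 / 1.75×10⁻³ = 4.15×10⁻⁶ C/m².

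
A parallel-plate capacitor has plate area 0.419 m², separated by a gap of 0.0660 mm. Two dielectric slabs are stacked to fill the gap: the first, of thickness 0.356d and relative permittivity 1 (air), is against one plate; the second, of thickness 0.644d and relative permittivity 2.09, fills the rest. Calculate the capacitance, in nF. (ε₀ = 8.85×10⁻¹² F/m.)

C ≈ 84.6 nF

Stacked slabs ⇒ two capacitors in series, each with the full plate area.
C₁ = κ₁ε₀A/d₁ = 1.00 × 8.85×10⁻¹² × 0.419 / 2.35×10⁻⁵ = 1.58×10⁻⁷ F.
C₂ = κ₂ε₀A/d₂ = 2.09 × 8.85×10⁻¹² × 0.419 / 4.25×10⁻⁵ = 1.82×10⁻⁷ F.
C = (1/C₁ + 1/C₂)⁻¹ = 8.46×10⁻⁸ F.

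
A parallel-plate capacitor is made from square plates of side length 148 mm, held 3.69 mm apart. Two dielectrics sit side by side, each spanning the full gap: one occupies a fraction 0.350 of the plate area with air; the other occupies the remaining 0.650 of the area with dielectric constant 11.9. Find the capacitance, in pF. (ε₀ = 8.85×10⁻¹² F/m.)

A = (148 mm)² = 2.19×10⁻² m².
Side-by-side slabs ⇒ two capacitors in parallel, each spanning the full gap.
C₁ = κ₁ε₀A₁/d = 1.00 × 8.85×10⁻¹² × 7.67×10⁻³ / 3.69×10⁻³ = 1.84×10⁻¹¹ F.
C₂ = κ₂ε₀A₂/d = 11.9 × 8.85×10⁻¹² × 1.42×10⁻² / 3.69×10⁻³ = 4.06×10⁻¹⁰ F.
C = C₁ + C₂ = 4.25×10⁻¹⁰ F.

425 pF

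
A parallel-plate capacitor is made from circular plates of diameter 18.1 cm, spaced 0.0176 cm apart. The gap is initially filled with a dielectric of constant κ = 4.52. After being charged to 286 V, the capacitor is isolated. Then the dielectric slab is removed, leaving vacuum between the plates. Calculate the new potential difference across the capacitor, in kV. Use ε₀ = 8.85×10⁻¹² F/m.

V ≈ 1.29 kV

A = π(18.1/2 cm)² = 2.57×10⁻² m².
Initially C₁ = κε₀A/d = 4.52 × 8.85×10⁻¹² × 2.57×10⁻² / 1.76×10⁻⁴ = 5.85×10⁻⁹ F.
V₁ = 2.86×10² V.
Isolated ⇒ Q is held fixed. C₂ = 0.221 C₁ and V = Q/C, so V₂/V₁ = C₁/C₂ = 4.52.
V₂ = 4.52 × 2.86×10² = 1.29×10³ V.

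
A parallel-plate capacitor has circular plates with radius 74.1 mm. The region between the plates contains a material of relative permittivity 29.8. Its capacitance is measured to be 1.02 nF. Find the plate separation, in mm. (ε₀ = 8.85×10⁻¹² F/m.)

d ≈ 4.46 mm

A = π(74.1 mm)² = 1.72×10⁻² m².
d = κε₀A/C = 29.8 × 8.85×10⁻¹² × 1.72×10⁻² / 1.02×10⁻⁹ = 4.46×10⁻³ m.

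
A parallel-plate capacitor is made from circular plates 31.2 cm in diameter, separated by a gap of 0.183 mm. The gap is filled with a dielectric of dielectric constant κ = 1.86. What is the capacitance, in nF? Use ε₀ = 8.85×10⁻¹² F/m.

C ≈ 6.88 nF

A = π(31.2/2 cm)² = 7.65×10⁻² m².
C = κε₀A/d = 1.86 × 8.85×10⁻¹² × 7.65×10⁻² / 1.83×10⁻⁴ = 6.88×10⁻⁹ F.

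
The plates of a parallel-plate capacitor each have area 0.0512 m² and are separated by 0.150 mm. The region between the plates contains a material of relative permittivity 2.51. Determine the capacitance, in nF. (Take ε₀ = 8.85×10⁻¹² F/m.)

7.58 nF

C = κε₀A/d = 2.51 × 8.85×10⁻¹² × 5.12×10⁻² / 1.50×10⁻⁴ = 7.58×10⁻⁹ F.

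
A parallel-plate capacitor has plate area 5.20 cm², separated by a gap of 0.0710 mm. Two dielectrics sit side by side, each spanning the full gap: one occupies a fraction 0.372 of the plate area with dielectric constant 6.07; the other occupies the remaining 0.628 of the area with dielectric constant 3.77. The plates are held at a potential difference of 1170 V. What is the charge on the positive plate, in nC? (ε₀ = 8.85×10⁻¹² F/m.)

A = 5.20 cm² = 5.20×10⁻⁴ m².
Side-by-side slabs ⇒ two capacitors in parallel, each spanning the full gap.
C₁ = κ₁ε₀A₁/d = 6.07 × 8.85×10⁻¹² × 1.93×10⁻⁴ / 7.10×10⁻⁵ = 1.46×10⁻¹⁰ F.
C₂ = κ₂ε₀A₂/d = 3.77 × 8.85×10⁻¹² × 3.27×10⁻⁴ / 7.10×10⁻⁵ = 1.53×10⁻¹⁰ F.
C = C₁ + C₂ = 3.00×10⁻¹⁰ F.
Q = CV = 3.00×10⁻¹⁰ × 1170 = 3.51×10⁻⁷ C.

Q ≈ 351 nC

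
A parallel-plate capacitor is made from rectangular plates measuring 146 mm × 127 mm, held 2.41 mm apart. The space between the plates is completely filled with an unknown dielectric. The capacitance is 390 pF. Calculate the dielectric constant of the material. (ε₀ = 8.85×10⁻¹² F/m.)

κ ≈ 5.73

A = 146 × 127 mm² = 1.85×10⁻² m².
κ = Cd/(ε₀A) = 3.90×10⁻¹⁰ × 2.41×10⁻³ / (8.85×10⁻¹² × 1.85×10⁻²) = 5.73.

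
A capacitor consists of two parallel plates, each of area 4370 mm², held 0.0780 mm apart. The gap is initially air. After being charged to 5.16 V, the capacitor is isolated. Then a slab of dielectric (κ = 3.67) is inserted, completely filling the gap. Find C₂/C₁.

C₂/C₁ ≈ 3.67

C = κε₀A/d scales with κ, so C₂/C₁ = κ = 3.67.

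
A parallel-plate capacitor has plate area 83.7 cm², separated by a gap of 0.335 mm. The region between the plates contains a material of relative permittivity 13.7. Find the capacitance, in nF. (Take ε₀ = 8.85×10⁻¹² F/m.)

A = 83.7 cm² = 8.37×10⁻³ m².
C = κε₀A/d = 13.7 × 8.85×10⁻¹² × 8.37×10⁻³ / 3.35×10⁻⁴ = 3.03×10⁻⁹ F.

C ≈ 3.03 nF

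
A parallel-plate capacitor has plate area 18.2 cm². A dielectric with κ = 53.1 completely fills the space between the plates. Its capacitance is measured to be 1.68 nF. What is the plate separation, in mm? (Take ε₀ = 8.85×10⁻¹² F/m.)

A = 18.2 cm² = 1.82×10⁻³ m².
d = κε₀A/C = 53.1 × 8.85×10⁻¹² × 1.82×10⁻³ / 1.68×10⁻⁹ = 5.09×10⁻⁴ m.

d ≈ 0.509 mm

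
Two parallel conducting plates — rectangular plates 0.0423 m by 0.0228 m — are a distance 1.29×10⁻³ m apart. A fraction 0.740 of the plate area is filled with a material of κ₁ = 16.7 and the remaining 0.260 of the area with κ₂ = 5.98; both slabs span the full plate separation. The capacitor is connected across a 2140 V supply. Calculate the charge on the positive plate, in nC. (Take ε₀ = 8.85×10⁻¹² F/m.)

A = 0.0423 × 0.0228 m² = 9.64×10⁻⁴ m².
Side-by-side slabs ⇒ two capacitors in parallel, each spanning the full gap.
C₁ = κ₁ε₀A₁/d = 16.7 × 8.85×10⁻¹² × 7.14×10⁻⁴ / 1.29×10⁻³ = 8.18×10⁻¹¹ F.
C₂ = κ₂ε₀A₂/d = 5.98 × 8.85×10⁻¹² × 2.51×10⁻⁴ / 1.29×10⁻³ = 1.03×10⁻¹¹ F.
C = C₁ + C₂ = 9.21×10⁻¹¹ F.
Q = CV = 9.21×10⁻¹¹ × 2140 = 1.97×10⁻⁷ C.

Q ≈ 197 nC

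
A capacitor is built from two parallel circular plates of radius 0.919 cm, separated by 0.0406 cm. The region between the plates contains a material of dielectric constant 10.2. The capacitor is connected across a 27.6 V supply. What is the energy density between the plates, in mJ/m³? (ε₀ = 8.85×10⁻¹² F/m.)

E = V/d = 27.6 / 4.06×10⁻⁴ = 6.80×10⁴ V/m.
u = ½κε₀E² = ½ × 10.2 × 8.85×10⁻¹² × (6.80×10⁴)² = 0.209 J/m³.

u ≈ 209 mJ/m³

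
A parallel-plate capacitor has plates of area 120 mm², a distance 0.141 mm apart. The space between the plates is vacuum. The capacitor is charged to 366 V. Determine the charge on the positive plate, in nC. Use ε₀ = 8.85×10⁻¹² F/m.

A = 120 mm² = 1.20×10⁻⁴ m².
C = ε₀A/d = 8.85×10⁻¹² × 1.20×10⁻⁴ / 1.41×10⁻⁴ = 7.53×10⁻¹² F.
Q = CV = 7.53×10⁻¹² × 366 = 2.76×10⁻⁹ C.

Q ≈ 2.76 nC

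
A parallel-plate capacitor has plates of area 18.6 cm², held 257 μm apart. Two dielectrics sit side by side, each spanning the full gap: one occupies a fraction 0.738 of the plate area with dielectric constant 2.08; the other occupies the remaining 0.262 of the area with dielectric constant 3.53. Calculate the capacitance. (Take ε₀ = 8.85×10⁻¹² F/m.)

C ≈ 158 pF

A = 18.6 cm² = 1.86×10⁻³ m².
Side-by-side slabs ⇒ two capacitors in parallel, each spanning the full gap.
C₁ = κ₁ε₀A₁/d = 2.08 × 8.85×10⁻¹² × 1.37×10⁻³ / 2.57×10⁻⁴ = 9.83×10⁻¹¹ F.
C₂ = κ₂ε₀A₂/d = 3.53 × 8.85×10⁻¹² × 4.87×10⁻⁴ / 2.57×10⁻⁴ = 5.92×10⁻¹¹ F.
C = C₁ + C₂ = 1.58×10⁻¹⁰ F.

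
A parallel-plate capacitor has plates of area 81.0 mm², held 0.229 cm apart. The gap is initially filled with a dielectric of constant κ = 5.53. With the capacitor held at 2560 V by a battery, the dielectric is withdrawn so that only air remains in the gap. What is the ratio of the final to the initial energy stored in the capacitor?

Battery connected ⇒ V is held fixed.
C₂ = 0.181 C₁ and U = ½CV², so U₂/U₁ = C₂/C₁ = 0.181.

U₂/U₁ ≈ 0.181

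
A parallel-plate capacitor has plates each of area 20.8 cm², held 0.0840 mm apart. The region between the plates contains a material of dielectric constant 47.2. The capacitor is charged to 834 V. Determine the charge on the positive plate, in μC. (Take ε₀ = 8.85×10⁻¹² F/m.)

Q ≈ 8.63 μC

A = 20.8 cm² = 2.08×10⁻³ m².
C = κε₀A/d = 47.2 × 8.85×10⁻¹² × 2.08×10⁻³ / 8.40×10⁻⁵ = 1.03×10⁻⁸ F.
Q = CV = 1.03×10⁻⁸ × 834 = 8.63×10⁻⁶ C.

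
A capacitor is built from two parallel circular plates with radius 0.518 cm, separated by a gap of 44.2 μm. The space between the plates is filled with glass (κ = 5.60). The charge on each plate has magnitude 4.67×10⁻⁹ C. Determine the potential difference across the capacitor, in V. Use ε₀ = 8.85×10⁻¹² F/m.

49.4 V

A = π(0.518 cm)² = 8.43×10⁻⁵ m².
C = κε₀A/d = 5.60 × 8.85×10⁻¹² × 8.43×10⁻⁵ / 4.42×10⁻⁵ = 9.45×10⁻¹¹ F.
V = Q/C = 4.67×10⁻⁹ / 9.45×10⁻¹¹ = 49.4 V.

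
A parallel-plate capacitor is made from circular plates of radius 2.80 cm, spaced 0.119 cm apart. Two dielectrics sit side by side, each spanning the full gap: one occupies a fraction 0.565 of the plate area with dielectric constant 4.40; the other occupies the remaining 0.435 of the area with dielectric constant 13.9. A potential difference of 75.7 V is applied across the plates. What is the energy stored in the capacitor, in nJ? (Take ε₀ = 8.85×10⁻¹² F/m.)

448 nJ

A = π(2.80 cm)² = 2.46×10⁻³ m².
Side-by-side slabs ⇒ two capacitors in parallel, each spanning the full gap.
C₁ = κ₁ε₀A₁/d = 4.40 × 8.85×10⁻¹² × 1.39×10⁻³ / 1.19×10⁻³ = 4.55×10⁻¹¹ F.
C₂ = κ₂ε₀A₂/d = 13.9 × 8.85×10⁻¹² × 1.07×10⁻³ / 1.19×10⁻³ = 1.11×10⁻¹⁰ F.
C = C₁ + C₂ = 1.56×10⁻¹⁰ F.
U = ½CV² = ½ × 1.56×10⁻¹⁰ × (75.7)² = 4.48×10⁻⁷ J.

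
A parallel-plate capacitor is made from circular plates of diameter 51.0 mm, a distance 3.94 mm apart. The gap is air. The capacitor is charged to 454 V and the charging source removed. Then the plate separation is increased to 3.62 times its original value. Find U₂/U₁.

3.62

Isolated ⇒ Q is held fixed.
C₂ = 0.276 C₁ and U = Q²/(2C), so U₂/U₁ = C₁/C₂ = 3.62.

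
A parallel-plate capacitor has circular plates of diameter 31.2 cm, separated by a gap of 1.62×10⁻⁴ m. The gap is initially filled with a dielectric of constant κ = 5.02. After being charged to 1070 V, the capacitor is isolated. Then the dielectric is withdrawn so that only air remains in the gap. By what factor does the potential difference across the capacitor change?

V₂/V₁ ≈ 5.02

Isolated ⇒ Q is held fixed.
C₂ = 0.199 C₁ and V = Q/C, so V₂/V₁ = C₁/C₂ = 5.02.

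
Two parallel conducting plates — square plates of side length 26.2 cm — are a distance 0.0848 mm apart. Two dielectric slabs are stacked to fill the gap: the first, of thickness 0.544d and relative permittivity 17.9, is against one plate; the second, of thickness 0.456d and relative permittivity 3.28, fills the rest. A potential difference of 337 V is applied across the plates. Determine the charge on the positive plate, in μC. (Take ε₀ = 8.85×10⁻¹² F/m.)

A = (26.2 cm)² = 6.86×10⁻² m².
Stacked slabs ⇒ two capacitors in series, each with the full plate area.
C₁ = κ₁ε₀A/d₁ = 17.9 × 8.85×10⁻¹² × 6.86×10⁻² / 4.61×10⁻⁵ = 2.36×10⁻⁷ F.
C₂ = κ₂ε₀A/d₂ = 3.28 × 8.85×10⁻¹² × 6.86×10⁻² / 3.87×10⁻⁵ = 5.15×10⁻⁸ F.
C = (1/C₁ + 1/C₂)⁻¹ = 4.23×10⁻⁸ F.
Q = CV = 4.23×10⁻⁸ × 337 = 1.43×10⁻⁵ C.

14.3 μC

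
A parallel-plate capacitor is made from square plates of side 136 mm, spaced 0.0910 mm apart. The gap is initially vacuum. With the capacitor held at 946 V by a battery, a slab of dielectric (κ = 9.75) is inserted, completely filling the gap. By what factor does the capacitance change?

C = κε₀A/d scales with κ, so C₂/C₁ = κ = 9.75.

C₂/C₁ ≈ 9.75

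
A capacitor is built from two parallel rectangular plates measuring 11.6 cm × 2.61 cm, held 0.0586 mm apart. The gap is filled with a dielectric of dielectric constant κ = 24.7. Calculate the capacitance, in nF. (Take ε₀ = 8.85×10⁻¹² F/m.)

11.3 nF

A = 11.6 × 2.61 cm² = 3.03×10⁻³ m².
C = κε₀A/d = 24.7 × 8.85×10⁻¹² × 3.03×10⁻³ / 5.86×10⁻⁵ = 1.13×10⁻⁸ F.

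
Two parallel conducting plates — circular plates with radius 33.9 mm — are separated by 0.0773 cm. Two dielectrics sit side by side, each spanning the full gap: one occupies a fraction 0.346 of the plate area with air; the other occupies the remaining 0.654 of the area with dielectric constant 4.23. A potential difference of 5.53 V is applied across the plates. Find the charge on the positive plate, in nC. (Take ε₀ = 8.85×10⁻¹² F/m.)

Q ≈ 0.711 nC

A = π(33.9 mm)² = 3.61×10⁻³ m².
Side-by-side slabs ⇒ two capacitors in parallel, each spanning the full gap.
C₁ = κ₁ε₀A₁/d = 1.00 × 8.85×10⁻¹² × 1.25×10⁻³ / 7.73×10⁻⁴ = 1.43×10⁻¹¹ F.
C₂ = κ₂ε₀A₂/d = 4.23 × 8.85×10⁻¹² × 2.36×10⁻³ / 7.73×10⁻⁴ = 1.14×10⁻¹⁰ F.
C = C₁ + C₂ = 1.29×10⁻¹⁰ F.
Q = CV = 1.29×10⁻¹⁰ × 5.53 = 7.11×10⁻¹⁰ C.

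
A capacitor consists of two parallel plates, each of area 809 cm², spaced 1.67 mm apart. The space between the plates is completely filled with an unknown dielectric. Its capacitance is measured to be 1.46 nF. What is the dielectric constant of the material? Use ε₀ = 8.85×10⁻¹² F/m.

A = 809 cm² = 8.09×10⁻² m².
κ = Cd/(ε₀A) = 1.46×10⁻⁹ × 1.67×10⁻³ / (8.85×10⁻¹² × 8.09×10⁻²) = 3.41.

κ ≈ 3.41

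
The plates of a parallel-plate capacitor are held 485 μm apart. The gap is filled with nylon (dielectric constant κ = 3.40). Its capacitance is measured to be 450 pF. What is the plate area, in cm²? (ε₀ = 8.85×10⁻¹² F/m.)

A = Cd/(κε₀) = 4.50×10⁻¹⁰ × 4.85×10⁻⁴ / (3.40 × 8.85×10⁻¹²) = 7.25×10⁻³ m².

A ≈ 72.5 cm²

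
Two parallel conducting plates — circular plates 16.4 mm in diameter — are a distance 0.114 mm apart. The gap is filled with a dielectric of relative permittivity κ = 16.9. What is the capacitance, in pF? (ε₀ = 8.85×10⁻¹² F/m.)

A = π(16.4/2 mm)² = 2.11×10⁻⁴ m².
C = κε₀A/d = 16.9 × 8.85×10⁻¹² × 2.11×10⁻⁴ / 1.14×10⁻⁴ = 2.77×10⁻¹⁰ F.

C ≈ 277 pF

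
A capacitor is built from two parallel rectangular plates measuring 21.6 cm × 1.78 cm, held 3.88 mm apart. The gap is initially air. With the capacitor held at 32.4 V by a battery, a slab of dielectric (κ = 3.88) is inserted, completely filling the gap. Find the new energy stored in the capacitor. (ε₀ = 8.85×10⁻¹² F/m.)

A = 21.6 × 1.78 cm² = 3.84×10⁻³ m².
Initially C₁ = ε₀A/d = 8.85×10⁻¹² × 3.84×10⁻³ / 3.88×10⁻³ = 8.77×10⁻¹² F.
U₁ = 4.60×10⁻⁹ J.
Battery connected ⇒ V is held fixed. C₂ = 3.88 C₁ and U = ½CV², so U₂/U₁ = C₂/C₁ = 3.88.
U₂ = 3.88 × 4.60×10⁻⁹ = 1.79×10⁻⁸ J.

17.9 nJ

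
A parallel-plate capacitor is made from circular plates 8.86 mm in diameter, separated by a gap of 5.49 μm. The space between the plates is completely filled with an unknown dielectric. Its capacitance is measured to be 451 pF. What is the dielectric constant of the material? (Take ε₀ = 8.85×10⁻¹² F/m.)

A = π(8.86/2 mm)² = 6.17×10⁻⁵ m².
κ = Cd/(ε₀A) = 4.51×10⁻¹⁰ × 5.49×10⁻⁶ / (8.85×10⁻¹² × 6.17×10⁻⁵) = 4.54.

κ ≈ 4.54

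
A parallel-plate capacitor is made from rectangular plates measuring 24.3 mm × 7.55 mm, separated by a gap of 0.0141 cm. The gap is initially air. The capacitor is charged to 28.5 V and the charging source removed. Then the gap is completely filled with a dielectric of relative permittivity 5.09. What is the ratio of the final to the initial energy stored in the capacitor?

0.196

Isolated ⇒ Q is held fixed.
C₂ = 5.09 C₁ and U = Q²/(2C), so U₂/U₁ = C₁/C₂ = 0.196.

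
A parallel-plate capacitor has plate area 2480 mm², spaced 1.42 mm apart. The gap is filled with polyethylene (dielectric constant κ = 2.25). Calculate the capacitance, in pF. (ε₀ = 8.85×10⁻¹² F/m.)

C ≈ 34.8 pF

A = 2480 mm² = 2.48×10⁻³ m².
C = κε₀A/d = 2.25 × 8.85×10⁻¹² × 2.48×10⁻³ / 1.42×10⁻³ = 3.48×10⁻¹¹ F.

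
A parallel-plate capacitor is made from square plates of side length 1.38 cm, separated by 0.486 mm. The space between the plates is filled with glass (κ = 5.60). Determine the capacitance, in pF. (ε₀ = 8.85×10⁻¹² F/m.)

19.4 pF

A = (1.38 cm)² = 1.90×10⁻⁴ m².
C = κε₀A/d = 5.60 × 8.85×10⁻¹² × 1.90×10⁻⁴ / 4.86×10⁻⁴ = 1.94×10⁻¹¹ F.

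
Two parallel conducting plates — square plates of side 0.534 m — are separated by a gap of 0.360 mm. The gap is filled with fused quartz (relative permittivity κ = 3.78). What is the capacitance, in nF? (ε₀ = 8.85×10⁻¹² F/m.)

A = (0.534 m)² = 0.285 m².
C = κε₀A/d = 3.78 × 8.85×10⁻¹² × 0.285 / 3.60×10⁻⁴ = 2.65×10⁻⁸ F.

C ≈ 26.5 nF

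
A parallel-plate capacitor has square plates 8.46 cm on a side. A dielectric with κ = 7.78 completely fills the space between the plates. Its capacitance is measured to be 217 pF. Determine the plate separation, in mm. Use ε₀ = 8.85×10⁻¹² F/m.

A = (8.46 cm)² = 7.16×10⁻³ m².
d = κε₀A/C = 7.78 × 8.85×10⁻¹² × 7.16×10⁻³ / 2.17×10⁻¹⁰ = 2.27×10⁻³ m.

2.27 mm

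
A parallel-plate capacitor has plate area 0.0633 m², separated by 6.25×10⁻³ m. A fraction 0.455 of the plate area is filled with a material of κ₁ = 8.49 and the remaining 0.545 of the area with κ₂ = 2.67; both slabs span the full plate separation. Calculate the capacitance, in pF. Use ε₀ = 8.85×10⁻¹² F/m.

477 pF

Side-by-side slabs ⇒ two capacitors in parallel, each spanning the full gap.
C₁ = κ₁ε₀A₁/d = 8.49 × 8.85×10⁻¹² × 2.88×10⁻² / 6.25×10⁻³ = 3.46×10⁻¹⁰ F.
C₂ = κ₂ε₀A₂/d = 2.67 × 8.85×10⁻¹² × 3.45×10⁻² / 6.25×10⁻³ = 1.30×10⁻¹⁰ F.
C = C₁ + C₂ = 4.77×10⁻¹⁰ F.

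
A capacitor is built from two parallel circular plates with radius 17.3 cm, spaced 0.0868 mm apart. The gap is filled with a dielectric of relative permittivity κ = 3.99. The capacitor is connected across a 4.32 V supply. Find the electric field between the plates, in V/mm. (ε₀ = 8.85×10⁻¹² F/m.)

49.8 V/mm

E = V/d = 4.32 / 8.68×10⁻⁵ = 4.98×10⁴ V/m.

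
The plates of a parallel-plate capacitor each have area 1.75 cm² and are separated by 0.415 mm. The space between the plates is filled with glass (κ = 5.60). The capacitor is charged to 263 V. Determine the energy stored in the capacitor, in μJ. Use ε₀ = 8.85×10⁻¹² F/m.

A = 1.75 cm² = 1.75×10⁻⁴ m².
C = κε₀A/d = 5.60 × 8.85×10⁻¹² × 1.75×10⁻⁴ / 4.15×10⁻⁴ = 2.09×10⁻¹¹ F.
U = ½CV² = ½ × 2.09×10⁻¹¹ × (263)² = 7.23×10⁻⁷ J.

U ≈ 0.723 μJ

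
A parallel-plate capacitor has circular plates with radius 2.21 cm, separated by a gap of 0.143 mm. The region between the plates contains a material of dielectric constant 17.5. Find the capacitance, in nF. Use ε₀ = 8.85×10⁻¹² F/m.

A = π(2.21 cm)² = 1.53×10⁻³ m².
C = κε₀A/d = 17.5 × 8.85×10⁻¹² × 1.53×10⁻³ / 1.43×10⁻⁴ = 1.66×10⁻⁹ F.

C ≈ 1.66 nF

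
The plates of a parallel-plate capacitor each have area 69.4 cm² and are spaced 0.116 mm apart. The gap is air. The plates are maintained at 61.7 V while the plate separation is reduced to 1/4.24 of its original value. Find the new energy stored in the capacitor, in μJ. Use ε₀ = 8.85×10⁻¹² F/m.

A = 69.4 cm² = 6.94×10⁻³ m².
Initially C₁ = ε₀A/d = 8.85×10⁻¹² × 6.94×10⁻³ / 1.16×10⁻⁴ = 5.29×10⁻¹⁰ F.
U₁ = 1.01×10⁻⁶ J.
Battery connected ⇒ V is held fixed. C₂ = 4.24 C₁ and U = ½CV², so U₂/U₁ = C₂/C₁ = 4.24.
U₂ = 4.24 × 1.01×10⁻⁶ = 4.27×10⁻⁶ J.

4.27 μJ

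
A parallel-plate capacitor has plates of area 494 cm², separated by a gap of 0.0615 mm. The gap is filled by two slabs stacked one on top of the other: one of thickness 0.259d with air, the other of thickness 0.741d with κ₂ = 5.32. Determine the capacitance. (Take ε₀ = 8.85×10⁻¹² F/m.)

A = 494 cm² = 4.94×10⁻² m².
Stacked slabs ⇒ two capacitors in series, each with the full plate area.
C₁ = κ₁ε₀A/d₁ = 1.00 × 8.85×10⁻¹² × 4.94×10⁻² / 1.59×10⁻⁵ = 2.74×10⁻⁸ F.
C₂ = κ₂ε₀A/d₂ = 5.32 × 8.85×10⁻¹² × 4.94×10⁻² / 4.56×10⁻⁵ = 5.10×10⁻⁸ F.
C = (1/C₁ + 1/C₂)⁻¹ = 1.78×10⁻⁸ F.

17.8 nF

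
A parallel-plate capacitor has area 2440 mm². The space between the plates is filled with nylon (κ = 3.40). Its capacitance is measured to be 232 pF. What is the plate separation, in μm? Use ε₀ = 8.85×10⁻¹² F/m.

316 μm

A = 2440 mm² = 2.44×10⁻³ m².
d = κε₀A/C = 3.40 × 8.85×10⁻¹² × 2.44×10⁻³ / 2.32×10⁻¹⁰ = 3.16×10⁻⁴ m.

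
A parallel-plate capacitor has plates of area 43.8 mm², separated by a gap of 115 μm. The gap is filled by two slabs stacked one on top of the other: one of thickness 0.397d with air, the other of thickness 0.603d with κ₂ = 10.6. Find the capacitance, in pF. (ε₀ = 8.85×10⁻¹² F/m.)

C ≈ 7.43 pF

A = 43.8 mm² = 4.38×10⁻⁵ m².
Stacked slabs ⇒ two capacitors in series, each with the full plate area.
C₁ = κ₁ε₀A/d₁ = 1.00 × 8.85×10⁻¹² × 4.38×10⁻⁵ / 4.57×10⁻⁵ = 8.49×10⁻¹² F.
C₂ = κ₂ε₀A/d₂ = 10.6 × 8.85×10⁻¹² × 4.38×10⁻⁵ / 6.93×10⁻⁵ = 5.93×10⁻¹¹ F.
C = (1/C₁ + 1/C₂)⁻¹ = 7.43×10⁻¹² F.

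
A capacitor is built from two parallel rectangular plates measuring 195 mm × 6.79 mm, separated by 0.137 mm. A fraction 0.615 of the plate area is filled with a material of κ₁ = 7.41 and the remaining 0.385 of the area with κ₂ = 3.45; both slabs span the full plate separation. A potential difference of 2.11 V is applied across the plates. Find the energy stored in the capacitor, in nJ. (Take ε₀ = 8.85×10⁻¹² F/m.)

A = 195 × 6.79 mm² = 1.32×10⁻³ m².
Side-by-side slabs ⇒ two capacitors in parallel, each spanning the full gap.
C₁ = κ₁ε₀A₁/d = 7.41 × 8.85×10⁻¹² × 8.14×10⁻⁴ / 1.37×10⁻⁴ = 3.90×10⁻¹⁰ F.
C₂ = κ₂ε₀A₂/d = 3.45 × 8.85×10⁻¹² × 5.10×10⁻⁴ / 1.37×10⁻⁴ = 1.14×10⁻¹⁰ F.
C = C₁ + C₂ = 5.03×10⁻¹⁰ F.
U = ½CV² = ½ × 5.03×10⁻¹⁰ × (2.11)² = 1.12×10⁻⁹ J.

U ≈ 1.12 nJ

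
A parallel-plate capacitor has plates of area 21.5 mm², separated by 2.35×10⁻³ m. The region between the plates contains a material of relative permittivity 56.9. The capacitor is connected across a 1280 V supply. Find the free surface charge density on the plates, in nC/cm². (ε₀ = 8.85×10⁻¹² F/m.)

A = 21.5 mm² = 2.15×10⁻⁵ m².
C = κε₀A/d = 56.9 × 8.85×10⁻¹² × 2.15×10⁻⁵ / 2.35×10⁻³ = 4.61×10⁻¹² F.
σ = Q/A = CV/A = 4.61×10⁻¹² × 1280 / 2.15×10⁻⁵ = 2.74×10⁻⁴ C/m².

σ ≈ 27.4 nC/cm²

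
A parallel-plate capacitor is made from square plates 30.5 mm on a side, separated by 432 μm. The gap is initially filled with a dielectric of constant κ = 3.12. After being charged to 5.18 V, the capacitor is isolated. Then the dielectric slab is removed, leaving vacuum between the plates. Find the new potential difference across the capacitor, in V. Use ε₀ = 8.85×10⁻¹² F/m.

16.2 V

A = (30.5 mm)² = 9.30×10⁻⁴ m².
Initially C₁ = κε₀A/d = 3.12 × 8.85×10⁻¹² × 9.30×10⁻⁴ / 4.32×10⁻⁴ = 5.95×10⁻¹¹ F.
V₁ = 5.18 V.
Isolated ⇒ Q is held fixed. C₂ = 0.321 C₁ and V = Q/C, so V₂/V₁ = C₁/C₂ = 3.12.
V₂ = 3.12 × 5.18 = 16.2 V.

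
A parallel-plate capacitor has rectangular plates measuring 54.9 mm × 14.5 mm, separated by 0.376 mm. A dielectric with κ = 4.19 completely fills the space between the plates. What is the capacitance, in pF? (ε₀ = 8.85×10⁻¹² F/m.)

78.5 pF

A = 54.9 × 14.5 mm² = 7.96×10⁻⁴ m².
C = κε₀A/d = 4.19 × 8.85×10⁻¹² × 7.96×10⁻⁴ / 3.76×10⁻⁴ = 7.85×10⁻¹¹ F.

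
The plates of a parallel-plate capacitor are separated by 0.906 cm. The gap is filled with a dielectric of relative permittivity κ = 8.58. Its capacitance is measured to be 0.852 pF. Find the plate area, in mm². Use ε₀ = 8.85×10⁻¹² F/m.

A = Cd/(κε₀) = 8.52×10⁻¹³ × 9.06×10⁻³ / (8.58 × 8.85×10⁻¹²) = 1.02×10⁻⁴ m².

102 mm²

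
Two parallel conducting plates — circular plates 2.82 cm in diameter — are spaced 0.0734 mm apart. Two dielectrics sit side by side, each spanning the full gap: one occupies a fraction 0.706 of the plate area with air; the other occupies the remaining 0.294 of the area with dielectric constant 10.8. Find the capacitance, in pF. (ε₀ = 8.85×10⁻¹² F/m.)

292 pF

A = π(2.82/2 cm)² = 6.25×10⁻⁴ m².
Side-by-side slabs ⇒ two capacitors in parallel, each spanning the full gap.
C₁ = κ₁ε₀A₁/d = 1.00 × 8.85×10⁻¹² × 4.41×10⁻⁴ / 7.34×10⁻⁵ = 5.32×10⁻¹¹ F.
C₂ = κ₂ε₀A₂/d = 10.8 × 8.85×10⁻¹² × 1.84×10⁻⁴ / 7.34×10⁻⁵ = 2.39×10⁻¹⁰ F.
C = C₁ + C₂ = 2.92×10⁻¹⁰ F.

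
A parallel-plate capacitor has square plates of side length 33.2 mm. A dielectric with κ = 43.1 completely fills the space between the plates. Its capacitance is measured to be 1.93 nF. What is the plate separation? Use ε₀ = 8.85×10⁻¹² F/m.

d ≈ 218 μm

A = (33.2 mm)² = 1.10×10⁻³ m².
d = κε₀A/C = 43.1 × 8.85×10⁻¹² × 1.10×10⁻³ / 1.93×10⁻⁹ = 2.18×10⁻⁴ m.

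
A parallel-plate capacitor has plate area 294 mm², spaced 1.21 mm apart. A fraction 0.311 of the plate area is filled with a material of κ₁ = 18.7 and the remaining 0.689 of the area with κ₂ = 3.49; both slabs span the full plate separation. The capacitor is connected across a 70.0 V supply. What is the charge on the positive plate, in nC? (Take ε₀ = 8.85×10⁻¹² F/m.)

1.24 nC

A = 294 mm² = 2.94×10⁻⁴ m².
Side-by-side slabs ⇒ two capacitors in parallel, each spanning the full gap.
C₁ = κ₁ε₀A₁/d = 18.7 × 8.85×10⁻¹² × 9.14×10⁻⁵ / 1.21×10⁻³ = 1.25×10⁻¹¹ F.
C₂ = κ₂ε₀A₂/d = 3.49 × 8.85×10⁻¹² × 2.03×10⁻⁴ / 1.21×10⁻³ = 5.17×10⁻¹² F.
C = C₁ + C₂ = 1.77×10⁻¹¹ F.
Q = CV = 1.77×10⁻¹¹ × 70.0 = 1.24×10⁻⁹ C.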